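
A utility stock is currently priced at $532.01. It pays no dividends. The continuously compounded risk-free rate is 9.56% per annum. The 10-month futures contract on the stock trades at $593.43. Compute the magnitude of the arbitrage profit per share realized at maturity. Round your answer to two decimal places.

Fair futures: F* = S·e^(carry·T), with carry = r = 0.0956
F* = 532.01 · e^(0.0956 × 10/12) = 532.01 · e^0.079667 = 532.01 × 1.082926 = $576.1275
Market $593.43 > fair $576.1275: forward overpriced → cash-and-carry (buy spot, short the forward).
At maturity, profit = |F_mkt − F*| = |593.43 − 576.1275| = $17.30 per share

$17.30 per share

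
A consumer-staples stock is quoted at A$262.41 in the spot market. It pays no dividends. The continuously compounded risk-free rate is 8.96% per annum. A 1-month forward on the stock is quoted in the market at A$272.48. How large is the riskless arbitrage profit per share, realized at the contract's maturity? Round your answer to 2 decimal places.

Fair forward: F* = S·e^(carry·T), with carry = r = 0.0896
F* = 262.41 · e^(0.0896 × 1/12) = 262.41 · e^0.007467 = 262.41 × 1.007495 = A$264.3768
Market A$272.48 > fair A$264.3768: forward overpriced → cash-and-carry (buy spot, short the forward).
At maturity, profit = |F_mkt − F*| = |272.48 − 264.3768| = A$8.10 per share

A$8.10 per share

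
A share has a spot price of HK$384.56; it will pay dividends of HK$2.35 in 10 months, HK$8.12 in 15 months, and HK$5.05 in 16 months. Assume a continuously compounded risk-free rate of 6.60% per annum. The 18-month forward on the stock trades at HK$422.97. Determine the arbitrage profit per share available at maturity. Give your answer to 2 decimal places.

PV(dividends) I = 2.35·e^(−0.0660·10/12) + 8.12·e^(−0.0660·15/12) + 5.05·e^(−0.0660·16/12) = 14.3258
Fair forward F* = (S − I)·e^(rT) = (384.56 − 14.3258)·e^0.099000 = 370.2342 × 1.104066 = 408.7630
Market HK$422.97 > fair 408.7630: forward overpriced → cash-and-carry (borrow at r, buy the stock and collect the dividends, short the forward).
Profit at T = |F_mkt − F*| = |422.97 − 408.7630| = HK$14.21 per share

HK$14.21 per share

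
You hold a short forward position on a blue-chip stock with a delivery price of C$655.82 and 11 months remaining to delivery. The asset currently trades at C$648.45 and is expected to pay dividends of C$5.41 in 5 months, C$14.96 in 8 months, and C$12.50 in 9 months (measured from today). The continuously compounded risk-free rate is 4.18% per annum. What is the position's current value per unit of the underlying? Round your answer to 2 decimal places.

PV(remaining dividends) I = 5.41·e^(−0.0418·5/12) + 14.96·e^(−0.0418·8/12) + 12.50·e^(−0.0418·9/12) = 31.9797
Current forward F = (S − I)·e^(rT) = (648.45 − 31.9797)·e^(0.0418·11/12) = 616.4703 × 1.039060 = 640.5496
Value (long) = (F − K)·e^(−rT) = (640.5496 − 655.82) × 0.962408 = -14.6964
Short position value = −(long value) = C$14.70

C$14.70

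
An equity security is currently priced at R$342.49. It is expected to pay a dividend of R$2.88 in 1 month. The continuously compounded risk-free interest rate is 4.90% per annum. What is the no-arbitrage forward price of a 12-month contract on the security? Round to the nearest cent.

R$356.68

PV(dividends) I = 2.88·e^(−0.0490·1/12)
I = 2.8683
F = (S − I)·e^(rT) = (342.49 − 2.8683) · e^(0.0490·12/12)
= 339.6217 · e^0.049000 = 339.6217 × 1.050220 = R$356.68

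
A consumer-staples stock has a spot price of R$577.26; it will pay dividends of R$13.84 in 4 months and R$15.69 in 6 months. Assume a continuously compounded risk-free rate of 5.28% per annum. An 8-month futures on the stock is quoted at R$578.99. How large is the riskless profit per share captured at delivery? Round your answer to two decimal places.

R$10.96 per share

PV(dividends) I = 13.84·e^(−0.0528·4/12) + 15.69·e^(−0.0528·6/12) = 28.8798
Fair futures F* = (S − I)·e^(rT) = (577.26 − 28.8798)·e^0.035200 = 548.3802 × 1.035827 = 568.0270
Market R$578.99 > fair 568.0270: forward overpriced → cash-and-carry (borrow at r, buy the stock and collect the dividends, short the forward).
Profit at T = |F_mkt − F*| = |578.99 − 568.0270| = R$10.96 per share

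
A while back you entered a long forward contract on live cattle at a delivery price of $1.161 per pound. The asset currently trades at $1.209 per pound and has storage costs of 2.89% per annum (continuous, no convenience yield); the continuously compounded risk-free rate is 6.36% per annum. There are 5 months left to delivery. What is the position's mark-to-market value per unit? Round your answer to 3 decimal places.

$0.093 per pound

Current fair forward for the remaining 5 months: F = S·e^((r + u)·T), (r + u) = 0.0636 + 0.0289 = 0.0925
F = 1.209 · e^(0.0925 × 5/12) = 1.209 × 1.039294 = 1.2565
Value of long forward = (F − K)·e^(−rT) = (1.2565 − 1.161) · e^(−0.0636·5/12)
= 0.0955 × 0.973848 = 0.093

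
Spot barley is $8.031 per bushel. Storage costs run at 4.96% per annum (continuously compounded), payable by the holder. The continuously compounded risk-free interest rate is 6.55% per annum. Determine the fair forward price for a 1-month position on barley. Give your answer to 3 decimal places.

$8.108 per bushel

Net carry = r + u − y = 0.0655 + 0.0496 − 0.0000 = 0.1151
F = S·e^((r+u−y)T) = 8.031 · e^(0.1151 × 1/12) = 8.031 · e^0.009592
= 8.031 × 1.009638 = $8.108 per bushel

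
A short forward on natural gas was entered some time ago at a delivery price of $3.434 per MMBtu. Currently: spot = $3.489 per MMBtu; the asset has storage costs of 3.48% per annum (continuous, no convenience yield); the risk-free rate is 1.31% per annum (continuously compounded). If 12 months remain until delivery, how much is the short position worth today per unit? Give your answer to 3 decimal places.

-$0.223 per MMBtu

Current fair forward for the remaining 12 months: F = S·e^((r + u)·T), (r + u) = 0.0131 + 0.0348 = 0.0479
F = 3.489 · e^(0.0479 × 12/12) = 3.489 × 1.049066 = 3.6602
Value of long forward = (F − K)·e^(−rT) = (3.6602 − 3.434) · e^(−0.0131·12/12)
= 0.2262 × 0.986985 = 0.223
Short position value = −(long value) = -$0.223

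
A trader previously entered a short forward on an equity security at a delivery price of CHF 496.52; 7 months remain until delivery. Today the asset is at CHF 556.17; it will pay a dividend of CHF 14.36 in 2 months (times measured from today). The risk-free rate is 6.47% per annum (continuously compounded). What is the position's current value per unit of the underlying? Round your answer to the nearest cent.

PV(remaining dividends) I = 14.36·e^(−0.0647·2/12) = 14.2060
Current forward F = (S − I)·e^(rT) = (556.17 − 14.2060)·e^(0.0647·7/12) = 541.9640 × 1.038463 = 562.8096
Value (long) = (F − K)·e^(−rT) = (562.8096 − 496.52) × 0.962962 = 63.8344
Short position value = −(long value) = -CHF 63.83

-CHF 63.83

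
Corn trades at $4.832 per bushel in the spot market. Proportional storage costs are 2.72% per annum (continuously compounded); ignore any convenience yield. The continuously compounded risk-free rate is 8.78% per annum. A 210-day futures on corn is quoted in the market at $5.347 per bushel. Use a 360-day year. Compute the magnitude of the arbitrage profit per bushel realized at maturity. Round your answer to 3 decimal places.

$0.180 per bushel

Fair futures: F* = S·e^(carry·T), with carry = (r + u) = 0.0878 + 0.0272 = 0.1150
F* = 4.832 · e^(0.1150 × 210/360) = 4.832 · e^0.067083 = 4.832 × 1.069384 = $5.1673
Market $5.347 > fair $5.1673: forward overpriced → cash-and-carry (buy spot, short the forward).
At maturity, profit = |F_mkt − F*| = |5.347 − 5.1673| = $0.180 per bushel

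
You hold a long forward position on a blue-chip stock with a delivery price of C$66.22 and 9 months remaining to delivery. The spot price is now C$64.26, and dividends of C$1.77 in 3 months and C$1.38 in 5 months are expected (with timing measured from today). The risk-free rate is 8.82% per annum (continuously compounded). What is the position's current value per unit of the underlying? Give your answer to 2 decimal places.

PV(remaining dividends) I = 1.77·e^(−0.0882·3/12) + 1.38·e^(−0.0882·5/12) = 3.0616
Current forward F = (S − I)·e^(rT) = (64.26 − 3.0616)·e^(0.0882·9/12) = 61.1984 × 1.068387 = 65.3836
Value (long) = (F − K)·e^(−rT) = (65.3836 − 66.22) × 0.935990 = -0.7829
Value = -C$0.78

-C$0.78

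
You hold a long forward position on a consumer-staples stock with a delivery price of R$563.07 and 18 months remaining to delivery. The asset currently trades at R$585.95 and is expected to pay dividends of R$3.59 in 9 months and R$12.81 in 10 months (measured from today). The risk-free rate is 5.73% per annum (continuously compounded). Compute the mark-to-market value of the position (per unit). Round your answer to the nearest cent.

PV(remaining dividends) I = 3.59·e^(−0.0573·9/12) + 12.81·e^(−0.0573·10/12) = 15.6517
Current forward F = (S − I)·e^(rT) = (585.95 − 15.6517)·e^(0.0573·18/12) = 570.2983 × 1.089752 = 621.4837
Value (long) = (F − K)·e^(−rT) = (621.4837 − 563.07) × 0.917640 = 53.6027
Value = R$53.60

R$53.60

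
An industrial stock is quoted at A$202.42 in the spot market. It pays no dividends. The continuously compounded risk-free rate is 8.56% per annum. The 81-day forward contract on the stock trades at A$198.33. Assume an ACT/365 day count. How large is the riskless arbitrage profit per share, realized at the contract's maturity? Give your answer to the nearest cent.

A$7.97 per share

Fair forward: F* = S·e^(carry·T), with carry = r = 0.0856
F* = 202.42 · e^(0.0856 × 81/365) = 202.42 · e^0.018996 = 202.42 × 1.019178 = A$206.3020
Market A$198.33 < fair A$206.3020: forward underpriced → reverse cash-and-carry (short spot, go long the forward).
At maturity, profit = |F_mkt − F*| = |198.33 − 206.3020| = A$7.97 per share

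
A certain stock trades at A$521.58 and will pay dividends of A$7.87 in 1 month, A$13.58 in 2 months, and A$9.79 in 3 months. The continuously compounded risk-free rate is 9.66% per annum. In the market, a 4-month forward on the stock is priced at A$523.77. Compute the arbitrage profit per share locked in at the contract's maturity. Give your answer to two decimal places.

A$16.85 per share

PV(dividends) I = 7.87·e^(−0.0966·1/12) + 13.58·e^(−0.0966·2/12) + 9.79·e^(−0.0966·3/12) = 30.7264
Fair forward F* = (S − I)·e^(rT) = (521.58 − 30.7264)·e^0.032200 = 490.8536 × 1.032724 = 506.9163
Market A$523.77 > fair 506.9163: forward overpriced → cash-and-carry (borrow at r, buy the stock and collect the dividends, short the forward).
Profit at T = |F_mkt − F*| = |523.77 − 506.9163| = A$16.85 per share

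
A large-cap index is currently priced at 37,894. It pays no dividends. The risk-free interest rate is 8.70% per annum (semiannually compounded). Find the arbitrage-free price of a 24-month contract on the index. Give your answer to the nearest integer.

F = S · (1+r/2)^(2T)
= 37894 × 1.185686
F = 44,930

44,930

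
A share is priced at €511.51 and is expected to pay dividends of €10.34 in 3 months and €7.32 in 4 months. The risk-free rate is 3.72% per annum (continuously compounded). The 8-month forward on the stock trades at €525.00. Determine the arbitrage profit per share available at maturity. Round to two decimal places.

PV(dividends) I = 10.34·e^(−0.0372·3/12) + 7.32·e^(−0.0372·4/12) = 17.4741
Fair forward F* = (S − I)·e^(rT) = (511.51 − 17.4741)·e^0.024800 = 494.0359 × 1.025110 = 506.4411
Market €525.00 > fair 506.4411: forward overpriced → cash-and-carry (borrow at r, buy the stock and collect the dividends, short the forward).
Profit at T = |F_mkt − F*| = |525.00 − 506.4411| = €18.56 per share

€18.56 per share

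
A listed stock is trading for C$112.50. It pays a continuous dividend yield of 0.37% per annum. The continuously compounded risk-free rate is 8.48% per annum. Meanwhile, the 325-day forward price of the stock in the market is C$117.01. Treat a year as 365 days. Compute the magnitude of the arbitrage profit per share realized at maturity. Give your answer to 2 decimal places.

Fair forward: F* = S·e^(carry·T), with carry = (r − q) = 0.0848 − 0.0037 = 0.0811
F* = 112.50 · e^(0.0811 × 325/365) = 112.50 · e^0.072212 = 112.50 × 1.074883 = C$120.9243
Market C$117.01 < fair C$120.9243: forward underpriced → reverse cash-and-carry (short spot, go long the forward).
At maturity, profit = |F_mkt − F*| = |117.01 − 120.9243| = C$3.91 per share

C$3.91 per share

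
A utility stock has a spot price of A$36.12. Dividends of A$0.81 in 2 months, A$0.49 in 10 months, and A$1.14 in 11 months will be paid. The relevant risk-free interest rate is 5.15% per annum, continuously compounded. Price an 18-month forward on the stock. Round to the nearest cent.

A$36.47

PV(dividends) I = 0.81·e^(−0.0515·2/12) + 0.49·e^(−0.0515·10/12) + 1.14·e^(−0.0515·11/12)
I = 0.8031 + 0.4694 + 1.0874 = 2.3599
F = (S − I)·e^(rT) = (36.12 − 2.3599) · e^(0.0515·18/12)
= 33.7601 · e^0.077250 = 33.7601 × 1.080312 = A$36.47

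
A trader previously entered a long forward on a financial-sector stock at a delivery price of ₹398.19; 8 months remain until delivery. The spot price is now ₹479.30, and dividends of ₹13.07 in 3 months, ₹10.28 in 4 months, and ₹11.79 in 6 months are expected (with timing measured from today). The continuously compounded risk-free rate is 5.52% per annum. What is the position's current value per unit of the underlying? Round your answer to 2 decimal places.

PV(remaining dividends) I = 13.07·e^(−0.0552·3/12) + 10.28·e^(−0.0552·4/12) + 11.79·e^(−0.0552·6/12) = 34.4525
Current forward F = (S − I)·e^(rT) = (479.30 − 34.4525)·e^(0.0552·8/12) = 444.8475 × 1.037486 = 461.5231
Value (long) = (F − K)·e^(−rT) = (461.5231 − 398.19) × 0.963869 = 61.0448
Value = ₹61.04

₹61.04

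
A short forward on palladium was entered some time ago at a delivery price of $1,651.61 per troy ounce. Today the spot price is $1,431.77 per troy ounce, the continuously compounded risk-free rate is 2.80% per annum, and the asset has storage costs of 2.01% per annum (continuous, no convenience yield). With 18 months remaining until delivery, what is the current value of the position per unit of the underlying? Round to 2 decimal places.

Current fair forward for the remaining 18 months: F = S·e^((r + u)·T), (r + u) = 0.0280 + 0.0201 = 0.0481
F = 1431.77 · e^(0.0481 × 18/12) = 1431.77 × 1.07481655 = 1538.8901
Value of long forward = (F − K)·e^(−rT) = (1538.8901 − 1651.61) · e^(−0.0280·18/12)
= -112.7199 × 0.95886978 = -108.08
Short position value = −(long value) = $108.08

$108.08 per troy ounce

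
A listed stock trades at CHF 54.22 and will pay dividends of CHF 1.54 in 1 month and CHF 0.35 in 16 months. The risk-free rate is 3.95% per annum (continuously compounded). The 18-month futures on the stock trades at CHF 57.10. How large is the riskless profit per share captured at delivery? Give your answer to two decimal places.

PV(dividends) I = 1.54·e^(−0.0395·1/12) + 0.35·e^(−0.0395·16/12) = 1.8670
Fair futures F* = (S − I)·e^(rT) = (54.22 − 1.8670)·e^0.059250 = 52.3530 × 1.061040 = 55.5486
Market CHF 57.10 > fair 55.5486: forward overpriced → cash-and-carry (borrow at r, buy the stock and collect the dividends, short the forward).
Profit at T = |F_mkt − F*| = |57.10 − 55.5486| = CHF 1.55 per share

CHF 1.55 per share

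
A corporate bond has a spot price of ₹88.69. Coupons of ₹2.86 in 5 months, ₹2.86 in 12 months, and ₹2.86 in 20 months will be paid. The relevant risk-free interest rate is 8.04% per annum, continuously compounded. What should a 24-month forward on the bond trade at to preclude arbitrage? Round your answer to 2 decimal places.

PV(coupons) I = 2.86·e^(−0.0804·5/12) + 2.86·e^(−0.0804·12/12) + 2.86·e^(−0.0804·20/12)
I = 2.7658 + 2.6391 + 2.5013 = 7.9062
F = (S − I)·e^(rT) = (88.69 − 7.9062) · e^(0.0804·24/12)
= 80.7838 · e^0.160800 = 80.7838 × 1.174450 = ₹94.88

₹94.88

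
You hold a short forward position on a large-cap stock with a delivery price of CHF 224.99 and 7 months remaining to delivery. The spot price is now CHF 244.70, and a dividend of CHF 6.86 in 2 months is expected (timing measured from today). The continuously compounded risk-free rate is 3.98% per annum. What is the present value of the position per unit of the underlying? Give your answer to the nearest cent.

-CHF 18.06

PV(remaining dividends) I = 6.86·e^(−0.0398·2/12) = 6.8146
Current forward F = (S − I)·e^(rT) = (244.70 − 6.8146)·e^(0.0398·7/12) = 237.8854 × 1.023488 = 243.4729
Value (long) = (F − K)·e^(−rT) = (243.4729 − 224.99) × 0.977051 = 18.0587
Short position value = −(long value) = -CHF 18.06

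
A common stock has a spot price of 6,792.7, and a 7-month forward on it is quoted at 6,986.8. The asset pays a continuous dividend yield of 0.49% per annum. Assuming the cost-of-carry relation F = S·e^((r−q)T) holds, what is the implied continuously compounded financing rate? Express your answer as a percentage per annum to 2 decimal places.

5.32%

From F = S·e^((r−q)T): (r − q) = ln(F/S)/T
ln(6986.8/6792.7) = ln(1.028575) = 0.028174
(r − q) = 0.028174 / (7/12) = 0.048298
r = ln(F/S)/T + q = 0.048298 + 0.0049 = 0.053198
r = 5.32%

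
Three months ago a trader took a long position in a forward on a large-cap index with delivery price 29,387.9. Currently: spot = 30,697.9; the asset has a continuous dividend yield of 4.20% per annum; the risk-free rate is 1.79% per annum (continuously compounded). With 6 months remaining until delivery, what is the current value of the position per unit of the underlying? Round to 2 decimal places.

933.91

Current fair forward for the remaining 6 months: F = S·e^((r − q)·T), (r − q) = 0.0179 − 0.0420 = -0.0241
F = 30697.9 · e^(-0.0241 × 6/12) = 30697.9 × 0.98802231 = 30330.2101
Value of long forward = (F − K)·e^(−rT) = (30330.2101 − 29387.9) · e^(−0.0179·6/12)
= 942.3101 × 0.99108993 = 933.91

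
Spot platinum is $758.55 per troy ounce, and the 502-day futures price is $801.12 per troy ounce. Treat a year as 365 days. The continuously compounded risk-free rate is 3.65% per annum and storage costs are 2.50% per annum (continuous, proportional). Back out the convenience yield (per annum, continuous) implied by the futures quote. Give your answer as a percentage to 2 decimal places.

2.18%

F = S·e^((r+u−y)T) ⇒ (r+u−y) = ln(F/S)/T
ln(801.12/758.55) = 0.054602; /T ⇒ 0.039701
y = r + u − ln(F/S)/T = 0.0365 + 0.0250 − 0.039701 = 0.021799
y = 2.18%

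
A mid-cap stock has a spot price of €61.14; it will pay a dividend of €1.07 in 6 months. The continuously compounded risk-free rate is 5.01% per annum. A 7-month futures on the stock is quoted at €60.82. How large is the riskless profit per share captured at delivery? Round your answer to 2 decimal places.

€1.06 per share

PV(dividends) I = 1.07·e^(−0.0501·6/12) = 1.0435
Fair futures F* = (S − I)·e^(rT) = (61.14 − 1.0435)·e^0.029225 = 60.0965 × 1.029656 = 61.8787
Market €60.82 < fair 61.8787: forward underpriced → reverse cash-and-carry (short the stock, invest proceeds at r, pay the dividends, go long the forward).
Profit at T = |F_mkt − F*| = |60.82 − 61.8787| = €1.06 per share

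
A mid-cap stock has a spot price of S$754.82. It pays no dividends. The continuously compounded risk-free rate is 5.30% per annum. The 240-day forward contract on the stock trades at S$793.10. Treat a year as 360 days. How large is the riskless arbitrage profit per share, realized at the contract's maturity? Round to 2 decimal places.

Fair forward: F* = S·e^(carry·T), with carry = r = 0.0530
F* = 754.82 · e^(0.0530 × 240/360) = 754.82 · e^0.035333 = 754.82 × 1.035965 = S$781.9671
Market S$793.10 > fair S$781.9671: forward overpriced → cash-and-carry (buy spot, short the forward).
At maturity, profit = |F_mkt − F*| = |793.10 − 781.9671| = S$11.13 per share

S$11.13 per share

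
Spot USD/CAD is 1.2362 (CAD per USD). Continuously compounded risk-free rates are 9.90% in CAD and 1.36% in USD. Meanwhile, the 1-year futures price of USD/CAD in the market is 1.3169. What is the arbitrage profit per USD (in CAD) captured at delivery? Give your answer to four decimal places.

Fair futures: F* = S·e^(carry·T), with carry = (r_CAD − r_USD) = 0.0990 − 0.0136 = 0.0854
F* = 1.2362 · e^(0.0854 × 1) = 1.2362 · e^0.085400 = 1.2362 × 1.089153 = 1.3464
Market 1.3169 < fair 1.3464: forward underpriced → reverse cash-and-carry (short spot, go long the forward).
At maturity, profit = |F_mkt − F*| = |1.3169 − 1.3464| = 0.0295 per USD (in CAD)

0.0295 per USD (in CAD)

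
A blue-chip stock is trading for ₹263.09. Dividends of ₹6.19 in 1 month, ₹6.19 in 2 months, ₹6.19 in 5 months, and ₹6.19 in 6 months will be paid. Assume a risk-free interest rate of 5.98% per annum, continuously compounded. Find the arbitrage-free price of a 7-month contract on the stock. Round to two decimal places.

₹247.23

PV(dividends) I = 6.19·e^(−0.0598·1/12) + 6.19·e^(−0.0598·2/12) + 6.19·e^(−0.0598·5/12) + 6.19·e^(−0.0598·6/12)
I = 6.1592 + 6.1286 + 6.0377 + 6.0077 = 24.3332
F = (S − I)·e^(rT) = (263.09 − 24.3332) · e^(0.0598·7/12)
= 238.7568 · e^0.034883 = 238.7568 × 1.035499 = ₹247.23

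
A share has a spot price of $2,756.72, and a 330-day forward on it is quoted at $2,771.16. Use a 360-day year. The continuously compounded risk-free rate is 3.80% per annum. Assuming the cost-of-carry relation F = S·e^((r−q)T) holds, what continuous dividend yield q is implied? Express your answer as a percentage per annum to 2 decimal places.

3.23%

From F = S·e^((r−q)T): (r − q) = ln(F/S)/T
ln(2771.16/2756.72) = ln(1.005238) = 0.005224
(r − q) = 0.005224 / (330/360) = 0.005699
q = r − ln(F/S)/T = 0.0380 − 0.005699 = 0.032301
q = 3.23%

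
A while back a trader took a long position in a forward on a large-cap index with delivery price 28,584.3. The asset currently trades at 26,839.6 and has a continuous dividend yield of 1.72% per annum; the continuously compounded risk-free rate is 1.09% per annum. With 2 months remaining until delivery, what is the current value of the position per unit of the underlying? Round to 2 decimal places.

-1769.65

Current fair forward for the remaining 2 months: F = S·e^((r − q)·T), (r − q) = 0.0109 − 0.0172 = -0.0063
F = 26839.6 · e^(-0.0063 × 2/12) = 26839.6 × 0.99895055 = 26811.4332
Value of long forward = (F − K)·e^(−rT) = (26811.4332 − 28584.3) · e^(−0.0109·2/12)
= -1772.8668 × 0.99818498 = -1769.65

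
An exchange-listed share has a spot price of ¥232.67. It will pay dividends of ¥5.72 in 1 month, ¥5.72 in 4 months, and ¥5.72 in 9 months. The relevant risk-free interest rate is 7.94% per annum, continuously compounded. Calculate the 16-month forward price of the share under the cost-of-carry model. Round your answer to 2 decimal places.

¥240.15

PV(dividends) I = 5.72·e^(−0.0794·1/12) + 5.72·e^(−0.0794·4/12) + 5.72·e^(−0.0794·9/12)
I = 5.6823 + 5.5706 + 5.3893 = 16.6422
F = (S − I)·e^(rT) = (232.67 − 16.6422) · e^(0.0794·16/12)
= 216.0278 · e^0.105867 = 216.0278 × 1.111674 = ¥240.15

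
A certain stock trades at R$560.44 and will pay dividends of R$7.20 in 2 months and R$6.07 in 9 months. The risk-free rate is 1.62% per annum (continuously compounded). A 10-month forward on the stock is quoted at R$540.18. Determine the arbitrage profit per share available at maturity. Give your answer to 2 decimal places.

PV(dividends) I = 7.20·e^(−0.0162·2/12) + 6.07·e^(−0.0162·9/12) = 13.1773
Fair forward F* = (S − I)·e^(rT) = (560.44 − 13.1773)·e^0.013500 = 547.2627 × 1.013592 = 554.7011
Market R$540.18 < fair 554.7011: forward underpriced → reverse cash-and-carry (short the stock, invest proceeds at r, pay the dividends, go long the forward).
Profit at T = |F_mkt − F*| = |540.18 − 554.7011| = R$14.52 per share

R$14.52 per share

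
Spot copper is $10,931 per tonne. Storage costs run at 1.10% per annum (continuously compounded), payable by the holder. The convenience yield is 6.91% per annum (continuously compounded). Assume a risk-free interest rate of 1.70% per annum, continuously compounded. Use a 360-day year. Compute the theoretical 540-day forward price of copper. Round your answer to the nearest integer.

$10,277 per tonne

Net carry = r + u − y = 0.0170 + 0.0110 − 0.0691 = -0.0411
F = S·e^((r+u−y)T) = 10931 · e^(-0.0411 × 540/360) = 10931 · e^-0.061650
= 10931 × 0.940212 = $10,277 per tonne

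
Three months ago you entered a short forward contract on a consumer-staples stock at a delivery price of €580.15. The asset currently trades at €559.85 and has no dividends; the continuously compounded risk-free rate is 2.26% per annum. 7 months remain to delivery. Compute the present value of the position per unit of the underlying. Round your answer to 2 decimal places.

Current fair forward for the remaining 7 months: F = S·e^(r·T), r = 0.0226
F = 559.85 · e^(0.0226 × 7/12) = 559.85 × 1.013271 = 567.2798
Value of long forward = (F − K)·e^(−rT) = (567.2798 − 580.15) · e^(−0.0226·7/12)
= -12.8702 × 0.986903 = -12.70
Short position value = −(long value) = €12.70

€12.70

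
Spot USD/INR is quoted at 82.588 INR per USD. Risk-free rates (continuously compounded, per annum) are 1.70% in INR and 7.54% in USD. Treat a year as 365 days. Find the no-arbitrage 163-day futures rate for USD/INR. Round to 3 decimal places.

F = S·e^((r_INR − r_USD)T) = 82.588 · e^((0.0170 − 0.0754) × 163/365)
= 82.588 · e^-0.026080 = 82.588 × 0.974257
F = 80.462 INR per USD

80.462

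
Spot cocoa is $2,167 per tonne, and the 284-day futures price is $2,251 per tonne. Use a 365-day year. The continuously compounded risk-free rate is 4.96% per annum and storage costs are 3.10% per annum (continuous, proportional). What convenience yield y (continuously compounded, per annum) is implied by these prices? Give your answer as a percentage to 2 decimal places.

F = S·e^((r+u−y)T) ⇒ (r+u−y) = ln(F/S)/T
ln(2251/2167) = 0.038031; /T ⇒ 0.048878
y = r + u − ln(F/S)/T = 0.0496 + 0.0310 − 0.048878 = 0.031722
y = 3.17%

3.17%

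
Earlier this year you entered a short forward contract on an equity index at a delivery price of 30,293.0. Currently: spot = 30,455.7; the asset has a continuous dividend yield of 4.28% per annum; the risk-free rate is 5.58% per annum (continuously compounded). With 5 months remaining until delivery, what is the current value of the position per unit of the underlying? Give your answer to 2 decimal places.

Current fair forward for the remaining 5 months: F = S·e^((r − q)·T), (r − q) = 0.0558 − 0.0428 = 0.0130
F = 30455.7 · e^(0.0130 × 5/12) = 30455.7 × 1.00543136 = 30621.1159
Value of long forward = (F − K)·e^(−rT) = (30621.1159 − 30293.0) · e^(−0.0558·5/12)
= 328.1159 × 0.97701820 = 320.58
Short position value = −(long value) = -320.58

-320.58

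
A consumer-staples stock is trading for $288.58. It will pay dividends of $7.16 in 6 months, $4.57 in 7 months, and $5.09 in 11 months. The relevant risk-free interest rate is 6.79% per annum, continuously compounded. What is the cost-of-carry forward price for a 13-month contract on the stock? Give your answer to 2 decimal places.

$293.28

PV(dividends) I = 7.16·e^(−0.0679·6/12) + 4.57·e^(−0.0679·7/12) + 5.09·e^(−0.0679·11/12)
I = 6.9210 + 4.3925 + 4.7828 = 16.0963
F = (S − I)·e^(rT) = (288.58 − 16.0963) · e^(0.0679·13/12)
= 272.4837 · e^0.073558 = 272.4837 × 1.076331 = $293.28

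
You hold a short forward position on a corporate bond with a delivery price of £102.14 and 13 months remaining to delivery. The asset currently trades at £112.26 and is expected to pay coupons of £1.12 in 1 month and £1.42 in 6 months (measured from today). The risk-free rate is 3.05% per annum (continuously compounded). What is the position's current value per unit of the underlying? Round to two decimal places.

-£10.92

PV(remaining coupons) I = 1.12·e^(−0.0305·1/12) + 1.42·e^(−0.0305·6/12) = 2.5157
Current forward F = (S − I)·e^(rT) = (112.26 − 2.5157)·e^(0.0305·13/12) = 109.7443 × 1.033594 = 113.4311
Value (long) = (F − K)·e^(−rT) = (113.4311 − 102.14) × 0.967498 = 10.9241
Short position value = −(long value) = -£10.92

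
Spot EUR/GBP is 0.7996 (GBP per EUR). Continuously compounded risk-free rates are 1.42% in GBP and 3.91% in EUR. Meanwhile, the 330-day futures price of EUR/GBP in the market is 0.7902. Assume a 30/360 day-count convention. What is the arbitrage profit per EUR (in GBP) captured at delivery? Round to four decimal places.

0.0086 per EUR (in GBP)

Fair futures: F* = S·e^(carry·T), with carry = (r_GBP − r_EUR) = 0.0142 − 0.0391 = -0.0249
F* = 0.7996 · e^(-0.0249 × 330/360) = 0.7996 · e^-0.022825 = 0.7996 × 0.977434 = 0.7816
Market 0.7902 > fair 0.7816: forward overpriced → cash-and-carry (buy spot, short the forward).
At maturity, profit = |F_mkt − F*| = |0.7902 − 0.7816| = 0.0086 per EUR (in GBP)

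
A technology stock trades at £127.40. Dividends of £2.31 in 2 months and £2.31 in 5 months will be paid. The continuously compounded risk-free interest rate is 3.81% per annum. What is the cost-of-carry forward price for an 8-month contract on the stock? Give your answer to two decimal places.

PV(dividends) I = 2.31·e^(−0.0381·2/12) + 2.31·e^(−0.0381·5/12)
I = 2.2954 + 2.2736 = 4.5690
F = (S − I)·e^(rT) = (127.40 − 4.5690) · e^(0.0381·8/12)
= 122.8310 · e^0.025400 = 122.8310 × 1.025725 = £125.99

£125.99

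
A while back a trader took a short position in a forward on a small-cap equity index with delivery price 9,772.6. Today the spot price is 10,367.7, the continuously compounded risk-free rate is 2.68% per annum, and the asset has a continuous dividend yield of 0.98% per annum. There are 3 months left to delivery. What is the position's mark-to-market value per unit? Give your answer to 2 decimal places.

Current fair forward for the remaining 3 months: F = S·e^((r − q)·T), (r − q) = 0.0268 − 0.0098 = 0.0170
F = 10367.7 · e^(0.0170 × 3/12) = 10367.7 × 1.00425904 = 10411.8564
Value of long forward = (F − K)·e^(−rT) = (10411.8564 − 9772.6) · e^(−0.0268·3/12)
= 639.2564 × 0.99332239 = 634.99
Short position value = −(long value) = -634.99

-634.99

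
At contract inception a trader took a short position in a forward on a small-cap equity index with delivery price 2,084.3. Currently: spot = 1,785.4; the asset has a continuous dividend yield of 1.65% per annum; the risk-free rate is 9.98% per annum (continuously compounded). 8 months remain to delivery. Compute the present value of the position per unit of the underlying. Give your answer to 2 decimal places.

Current fair forward for the remaining 8 months: F = S·e^((r − q)·T), (r − q) = 0.0998 − 0.0165 = 0.0833
F = 1785.4 · e^(0.0833 × 8/12) = 1785.4 × 1.05710425 = 1887.3539
Value of long forward = (F − K)·e^(−rT) = (1887.3539 − 2084.3) · e^(−0.0998·8/12)
= -196.9461 × 0.93563173 = -184.27
Short position value = −(long value) = 184.27

184.27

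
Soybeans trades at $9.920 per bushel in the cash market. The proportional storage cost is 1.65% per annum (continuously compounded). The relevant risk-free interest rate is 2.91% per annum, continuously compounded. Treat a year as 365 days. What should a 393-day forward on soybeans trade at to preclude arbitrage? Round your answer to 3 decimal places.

$10.419 per bushel

Net carry = r + u − y = 0.0291 + 0.0165 − 0.0000 = 0.0456
F = S·e^((r+u−y)T) = 9.920 · e^(0.0456 × 393/365) = 9.920 · e^0.049098
= 9.920 × 1.050323 = $10.419 per bushel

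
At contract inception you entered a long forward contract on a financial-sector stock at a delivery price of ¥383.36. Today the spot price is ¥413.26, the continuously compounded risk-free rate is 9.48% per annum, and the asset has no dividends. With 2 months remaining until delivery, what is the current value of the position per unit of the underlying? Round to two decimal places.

¥35.91

Current fair forward for the remaining 2 months: F = S·e^(r·T), r = 0.0948
F = 413.26 · e^(0.0948 × 2/12) = 413.26 × 1.015925 = 419.8412
Value of long forward = (F − K)·e^(−rT) = (419.8412 − 383.36) · e^(−0.0948·2/12)
= 36.4812 × 0.984324 = 35.91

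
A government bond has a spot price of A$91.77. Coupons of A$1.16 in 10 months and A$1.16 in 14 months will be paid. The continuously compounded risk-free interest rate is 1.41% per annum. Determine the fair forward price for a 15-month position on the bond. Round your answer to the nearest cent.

A$91.07

PV(coupons) I = 1.16·e^(−0.0141·10/12) + 1.16·e^(−0.0141·14/12)
I = 1.1464 + 1.1411 = 2.2875
F = (S − I)·e^(rT) = (91.77 − 2.2875) · e^(0.0141·15/12)
= 89.4825 · e^0.017625 = 89.4825 × 1.017781 = A$91.07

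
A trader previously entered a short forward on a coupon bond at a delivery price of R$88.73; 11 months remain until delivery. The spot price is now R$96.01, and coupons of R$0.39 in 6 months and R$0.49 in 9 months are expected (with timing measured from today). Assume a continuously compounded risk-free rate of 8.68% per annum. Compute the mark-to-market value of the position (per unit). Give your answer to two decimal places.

PV(remaining coupons) I = 0.39·e^(−0.0868·6/12) + 0.49·e^(−0.0868·9/12) = 0.8326
Current forward F = (S − I)·e^(rT) = (96.01 − 0.8326)·e^(0.0868·11/12) = 95.1774 × 1.082818 = 103.0598
Value (long) = (F − K)·e^(−rT) = (103.0598 − 88.73) × 0.923516 = 13.2338
Short position value = −(long value) = -R$13.23

-R$13.23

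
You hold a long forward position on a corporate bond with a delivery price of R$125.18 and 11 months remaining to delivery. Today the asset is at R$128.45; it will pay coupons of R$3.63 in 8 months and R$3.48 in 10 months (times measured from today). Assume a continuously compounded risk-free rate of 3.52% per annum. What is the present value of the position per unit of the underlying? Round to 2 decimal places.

PV(remaining coupons) I = 3.63·e^(−0.0352·8/12) + 3.48·e^(−0.0352·10/12) = 6.9252
Current forward F = (S − I)·e^(rT) = (128.45 − 6.9252)·e^(0.0352·11/12) = 121.5248 × 1.032793 = 125.5100
Value (long) = (F − K)·e^(−rT) = (125.5100 − 125.18) × 0.968248 = 0.3195
Value = R$0.32

R$0.32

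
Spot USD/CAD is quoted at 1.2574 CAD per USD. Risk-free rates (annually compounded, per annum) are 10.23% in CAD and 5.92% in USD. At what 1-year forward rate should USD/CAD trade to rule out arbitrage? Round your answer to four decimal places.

1.3086

By covered interest parity, F = S · (1+r_CAD)^T / (1+r_USD)^T
= 1.2574 × 1.102300 / 1.059200 = 1.2574 × 1.040691
F = 1.3086 CAD per USD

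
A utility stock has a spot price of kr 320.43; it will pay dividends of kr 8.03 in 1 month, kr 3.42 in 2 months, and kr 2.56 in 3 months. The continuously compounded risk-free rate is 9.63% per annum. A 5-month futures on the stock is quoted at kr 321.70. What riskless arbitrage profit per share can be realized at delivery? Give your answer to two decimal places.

PV(dividends) I = 8.03·e^(−0.0963·1/12) + 3.42·e^(−0.0963·2/12) + 2.56·e^(−0.0963·3/12) = 13.8305
Fair futures F* = (S − I)·e^(rT) = (320.43 − 13.8305)·e^0.040125 = 306.5995 × 1.040941 = 319.1520
Market kr 321.70 > fair 319.1520: forward overpriced → cash-and-carry (borrow at r, buy the stock and collect the dividends, short the forward).
Profit at T = |F_mkt − F*| = |321.70 − 319.1520| = kr 2.55 per share

kr 2.55 per share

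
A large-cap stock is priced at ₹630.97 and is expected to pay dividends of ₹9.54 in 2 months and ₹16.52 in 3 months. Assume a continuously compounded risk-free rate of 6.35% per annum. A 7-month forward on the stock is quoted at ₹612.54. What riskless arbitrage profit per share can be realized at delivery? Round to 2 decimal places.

PV(dividends) I = 9.54·e^(−0.0635·2/12) + 16.52·e^(−0.0635·3/12) = 25.6994
Fair forward F* = (S − I)·e^(rT) = (630.97 − 25.6994)·e^0.037042 = 605.2706 × 1.037737 = 628.1117
Market ₹612.54 < fair 628.1117: forward underpriced → reverse cash-and-carry (short the stock, invest proceeds at r, pay the dividends, go long the forward).
Profit at T = |F_mkt − F*| = |612.54 − 628.1117| = ₹15.57 per share

₹15.57 per share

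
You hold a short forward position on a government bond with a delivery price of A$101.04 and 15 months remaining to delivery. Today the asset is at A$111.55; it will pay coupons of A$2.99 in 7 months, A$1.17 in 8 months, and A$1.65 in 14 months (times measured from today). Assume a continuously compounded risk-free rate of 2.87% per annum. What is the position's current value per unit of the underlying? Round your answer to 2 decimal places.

PV(remaining coupons) I = 2.99·e^(−0.0287·7/12) + 1.17·e^(−0.0287·8/12) + 1.65·e^(−0.0287·14/12) = 5.6839
Current forward F = (S − I)·e^(rT) = (111.55 − 5.6839)·e^(0.0287·15/12) = 105.8661 × 1.036526 = 109.7330
Value (long) = (F − K)·e^(−rT) = (109.7330 − 101.04) × 0.964761 = 8.3867
Short position value = −(long value) = -A$8.39

-A$8.39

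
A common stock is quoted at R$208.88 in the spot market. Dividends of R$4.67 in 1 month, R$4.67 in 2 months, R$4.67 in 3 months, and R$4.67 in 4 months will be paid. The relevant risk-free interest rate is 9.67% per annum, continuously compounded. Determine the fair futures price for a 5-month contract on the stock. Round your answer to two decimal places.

R$198.41

PV(dividends) I = 4.67·e^(−0.0967·1/12) + 4.67·e^(−0.0967·2/12) + 4.67·e^(−0.0967·3/12) + 4.67·e^(−0.0967·4/12)
I = 4.6325 + 4.5953 + 4.5585 + 4.5219 = 18.3082
F = (S − I)·e^(rT) = (208.88 − 18.3082) · e^(0.0967·5/12)
= 190.5718 · e^0.040292 = 190.5718 × 1.041115 = R$198.41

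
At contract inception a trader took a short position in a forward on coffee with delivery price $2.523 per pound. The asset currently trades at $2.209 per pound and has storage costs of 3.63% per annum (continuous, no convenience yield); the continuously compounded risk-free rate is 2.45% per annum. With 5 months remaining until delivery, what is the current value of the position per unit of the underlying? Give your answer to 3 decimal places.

Current fair forward for the remaining 5 months: F = S·e^((r + u)·T), (r + u) = 0.0245 + 0.0363 = 0.0608
F = 2.209 · e^(0.0608 × 5/12) = 2.209 × 1.025657 = 2.2657
Value of long forward = (F − K)·e^(−rT) = (2.2657 − 2.523) · e^(−0.0245·5/12)
= -0.2573 × 0.989844 = -0.255
Short position value = −(long value) = $0.255

$0.255 per pound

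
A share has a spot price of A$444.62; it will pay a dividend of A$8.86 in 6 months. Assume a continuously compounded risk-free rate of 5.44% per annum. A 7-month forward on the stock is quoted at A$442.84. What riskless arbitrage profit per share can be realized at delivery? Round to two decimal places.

A$7.22 per share

PV(dividends) I = 8.86·e^(−0.0544·6/12) = 8.6223
Fair forward F* = (S − I)·e^(rT) = (444.62 − 8.6223)·e^0.031733 = 435.9977 × 1.032242 = 450.0551
Market A$442.84 < fair 450.0551: forward underpriced → reverse cash-and-carry (short the stock, invest proceeds at r, pay the dividends, go long the forward).
Profit at T = |F_mkt − F*| = |442.84 − 450.0551| = A$7.22 per share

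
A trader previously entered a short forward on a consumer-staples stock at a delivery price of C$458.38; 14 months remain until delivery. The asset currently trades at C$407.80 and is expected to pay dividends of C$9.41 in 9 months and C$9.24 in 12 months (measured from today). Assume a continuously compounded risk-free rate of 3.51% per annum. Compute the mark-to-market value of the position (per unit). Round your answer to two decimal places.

PV(remaining dividends) I = 9.41·e^(−0.0351·9/12) + 9.24·e^(−0.0351·12/12) = 18.0868
Current forward F = (S − I)·e^(rT) = (407.80 − 18.0868)·e^(0.0351·14/12) = 389.7132 × 1.041800 = 406.0032
Value (long) = (F − K)·e^(−rT) = (406.0032 − 458.38) × 0.959877 = -50.2753
Short position value = −(long value) = C$50.28

C$50.28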